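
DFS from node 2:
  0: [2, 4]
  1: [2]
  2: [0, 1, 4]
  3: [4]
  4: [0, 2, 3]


Visit 2, push [4, 1, 0]
Visit 0, push [4]
Visit 4, push [3]
Visit 3, push []
Visit 1, push []

DFS order: [2, 0, 4, 3, 1]


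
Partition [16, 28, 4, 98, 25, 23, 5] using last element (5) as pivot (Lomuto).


Pivot: 5
  4 <= 5: swap -> [4, 28, 16, 98, 25, 23, 5]
Place pivot at 1: [4, 5, 16, 98, 25, 23, 28]

Partitioned: [4, 5, 16, 98, 25, 23, 28]


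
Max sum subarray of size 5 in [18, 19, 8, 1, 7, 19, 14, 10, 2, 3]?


[0:5]: 53
[1:6]: 54
[2:7]: 49
[3:8]: 51
[4:9]: 52
[5:10]: 48

Max: 54 at [1:6]


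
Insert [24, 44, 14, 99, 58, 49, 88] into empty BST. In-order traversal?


Insert 24: root
Insert 44: R from 24
Insert 14: L from 24
Insert 99: R from 24 -> R from 44
Insert 58: R from 24 -> R from 44 -> L from 99
Insert 49: R from 24 -> R from 44 -> L from 99 -> L from 58
Insert 88: R from 24 -> R from 44 -> L from 99 -> R from 58

In-order: [14, 24, 44, 49, 58, 88, 99]


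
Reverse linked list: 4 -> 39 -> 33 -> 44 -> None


Step 1: curr=4, set curr.next=prev(None) | reversed so far: 4
Step 2: curr=39, set curr.next=prev(4) | reversed so far: 39 -> 4
Step 3: curr=33, set curr.next=prev(39) | reversed so far: 33 -> 39 -> 4
Step 4: curr=44, set curr.next=prev(33) | reversed so far: 44 -> 33 -> 39 -> 4

44 -> 33 -> 39 -> 4 -> None


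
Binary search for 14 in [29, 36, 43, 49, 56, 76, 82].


Step 1: lo=0, hi=6, mid=3, val=49
Step 2: lo=0, hi=2, mid=1, val=36
Step 3: lo=0, hi=0, mid=0, val=29

Not found


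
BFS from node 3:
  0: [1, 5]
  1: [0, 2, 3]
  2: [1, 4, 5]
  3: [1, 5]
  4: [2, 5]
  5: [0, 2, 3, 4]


Visit 3, enqueue [1, 5]
Visit 1, enqueue [0, 2]
Visit 5, enqueue [4]
Visit 0, enqueue []
Visit 2, enqueue []
Visit 4, enqueue []

BFS order: [3, 1, 5, 0, 2, 4]


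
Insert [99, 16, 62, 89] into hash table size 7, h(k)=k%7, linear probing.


Insert 99: h=1 -> slot 1
Insert 16: h=2 -> slot 2
Insert 62: h=6 -> slot 6
Insert 89: h=5 -> slot 5

Table: [None, 99, 16, None, None, 89, 62]


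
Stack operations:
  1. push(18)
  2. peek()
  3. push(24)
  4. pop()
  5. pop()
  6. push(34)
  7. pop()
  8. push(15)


push(18) -> [18]
peek()->18
push(24) -> [18, 24]
pop()->24, [18]
pop()->18, []
push(34) -> [34]
pop()->34, []
push(15) -> [15]

Final stack: [15]


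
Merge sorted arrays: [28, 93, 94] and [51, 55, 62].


Take 28 from A
Take 51 from B
Take 55 from B
Take 62 from B

Merged: [28, 51, 55, 62, 93, 94]


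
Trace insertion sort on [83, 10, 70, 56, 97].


Initial: [83, 10, 70, 56, 97]
Insert 10: [10, 83, 70, 56, 97]
Insert 70: [10, 70, 83, 56, 97]
Insert 56: [10, 56, 70, 83, 97]
Insert 97: [10, 56, 70, 83, 97]

Sorted: [10, 56, 70, 83, 97]


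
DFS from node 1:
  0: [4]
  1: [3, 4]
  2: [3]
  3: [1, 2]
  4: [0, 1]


Visit 1, push [4, 3]
Visit 3, push [2]
Visit 2, push []
Visit 4, push [0]
Visit 0, push []

DFS order: [1, 3, 2, 4, 0]


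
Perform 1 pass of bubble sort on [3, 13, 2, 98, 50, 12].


Initial: [3, 13, 2, 98, 50, 12]
Pass 1: [3, 2, 13, 50, 12, 98] (3 swaps)

After 1 pass: [3, 2, 13, 50, 12, 98]


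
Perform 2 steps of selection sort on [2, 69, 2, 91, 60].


Initial: [2, 69, 2, 91, 60]
Step 1: min=2 at 0
  Swap: [2, 69, 2, 91, 60]
Step 2: min=2 at 2
  Swap: [2, 2, 69, 91, 60]

After 2 steps: [2, 2, 69, 91, 60]


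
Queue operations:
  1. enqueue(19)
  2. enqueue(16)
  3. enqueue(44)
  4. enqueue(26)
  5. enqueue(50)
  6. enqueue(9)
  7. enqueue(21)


enqueue(19) -> [19]
enqueue(16) -> [19, 16]
enqueue(44) -> [19, 16, 44]
enqueue(26) -> [19, 16, 44, 26]
enqueue(50) -> [19, 16, 44, 26, 50]
enqueue(9) -> [19, 16, 44, 26, 50, 9]
enqueue(21) -> [19, 16, 44, 26, 50, 9, 21]

Final queue: [19, 16, 44, 26, 50, 9, 21]


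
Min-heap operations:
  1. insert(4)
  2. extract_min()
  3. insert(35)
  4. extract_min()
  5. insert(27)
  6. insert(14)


insert(4) -> [4]
extract_min()->4, []
insert(35) -> [35]
extract_min()->35, []
insert(27) -> [27]
insert(14) -> [14, 27]

Final heap: [14, 27]


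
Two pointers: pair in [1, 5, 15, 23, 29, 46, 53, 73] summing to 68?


lo=0(1)+hi=7(73)=74
lo=0(1)+hi=6(53)=54
lo=1(5)+hi=6(53)=58
lo=2(15)+hi=6(53)=68

Yes: 15+53=68


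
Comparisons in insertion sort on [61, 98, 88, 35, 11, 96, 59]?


Algorithm: insertion sort
Input: [61, 98, 88, 35, 11, 96, 59]
Sorted: [11, 35, 59, 61, 88, 96, 98]

17


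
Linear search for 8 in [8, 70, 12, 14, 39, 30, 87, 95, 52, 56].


i=0: 8==8 found!

Found at 0, 1 comps


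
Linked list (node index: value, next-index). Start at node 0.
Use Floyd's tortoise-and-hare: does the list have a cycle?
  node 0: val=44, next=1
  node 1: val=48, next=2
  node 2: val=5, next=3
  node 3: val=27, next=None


Floyd's tortoise (slow, +1) and hare (fast, +2):
  init: slow=0, fast=0
  step 1: slow=1, fast=2
  step 2: fast 2->3->None, no cycle

Cycle: no


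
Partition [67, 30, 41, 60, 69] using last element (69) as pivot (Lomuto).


Pivot: 69
  67 <= 69: advance i (no swap)
  30 <= 69: advance i (no swap)
  41 <= 69: advance i (no swap)
  60 <= 69: advance i (no swap)
Place pivot at 4: [67, 30, 41, 60, 69]

Partitioned: [67, 30, 41, 60, 69]


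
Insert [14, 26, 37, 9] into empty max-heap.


Insert 14: [14]
Insert 26: [26, 14]
Insert 37: [37, 14, 26]
Insert 9: [37, 14, 26, 9]

Final heap: [37, 14, 26, 9]


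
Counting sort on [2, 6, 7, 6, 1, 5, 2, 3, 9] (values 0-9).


Input: [2, 6, 7, 6, 1, 5, 2, 3, 9]
Counts: [0, 1, 2, 1, 0, 1, 2, 1, 0, 1]

Sorted: [1, 2, 2, 3, 5, 6, 6, 7, 9]


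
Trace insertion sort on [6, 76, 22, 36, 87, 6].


Initial: [6, 76, 22, 36, 87, 6]
Insert 76: [6, 76, 22, 36, 87, 6]
Insert 22: [6, 22, 76, 36, 87, 6]
Insert 36: [6, 22, 36, 76, 87, 6]
Insert 87: [6, 22, 36, 76, 87, 6]
Insert 6: [6, 6, 22, 36, 76, 87]

Sorted: [6, 6, 22, 36, 76, 87]


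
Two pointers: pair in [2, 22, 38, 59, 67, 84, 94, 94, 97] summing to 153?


lo=0(2)+hi=8(97)=99
lo=1(22)+hi=8(97)=119
lo=2(38)+hi=8(97)=135
lo=3(59)+hi=8(97)=156
lo=3(59)+hi=7(94)=153

Yes: 59+94=153


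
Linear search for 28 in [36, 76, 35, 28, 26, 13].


i=0: 36!=28
i=1: 76!=28
i=2: 35!=28
i=3: 28==28 found!

Found at 3, 4 comps


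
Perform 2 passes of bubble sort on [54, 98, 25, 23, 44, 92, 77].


Initial: [54, 98, 25, 23, 44, 92, 77]
Pass 1: [54, 25, 23, 44, 92, 77, 98] (5 swaps)
Pass 2: [25, 23, 44, 54, 77, 92, 98] (4 swaps)

After 2 passes: [25, 23, 44, 54, 77, 92, 98]


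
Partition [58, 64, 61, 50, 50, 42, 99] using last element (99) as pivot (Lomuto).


Pivot: 99
  58 <= 99: advance i (no swap)
  64 <= 99: advance i (no swap)
  61 <= 99: advance i (no swap)
  50 <= 99: advance i (no swap)
  50 <= 99: advance i (no swap)
  42 <= 99: advance i (no swap)
Place pivot at 6: [58, 64, 61, 50, 50, 42, 99]

Partitioned: [58, 64, 61, 50, 50, 42, 99]


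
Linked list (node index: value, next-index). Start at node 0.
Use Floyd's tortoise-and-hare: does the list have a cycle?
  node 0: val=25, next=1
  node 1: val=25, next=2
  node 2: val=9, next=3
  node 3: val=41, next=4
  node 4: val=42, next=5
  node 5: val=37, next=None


Floyd's tortoise (slow, +1) and hare (fast, +2):
  init: slow=0, fast=0
  step 1: slow=1, fast=2
  step 2: slow=2, fast=4
  step 3: fast 4->5->None, no cycle

Cycle: no


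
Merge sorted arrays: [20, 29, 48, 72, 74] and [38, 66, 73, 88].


Take 20 from A
Take 29 from A
Take 38 from B
Take 48 from A
Take 66 from B
Take 72 from A
Take 73 from B
Take 74 from A

Merged: [20, 29, 38, 48, 66, 72, 73, 74, 88]


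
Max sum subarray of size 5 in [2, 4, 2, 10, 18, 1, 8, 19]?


[0:5]: 36
[1:6]: 35
[2:7]: 39
[3:8]: 56

Max: 56 at [3:8]


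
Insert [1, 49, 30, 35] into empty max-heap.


Insert 1: [1]
Insert 49: [49, 1]
Insert 30: [49, 1, 30]
Insert 35: [49, 35, 30, 1]

Final heap: [49, 35, 30, 1]


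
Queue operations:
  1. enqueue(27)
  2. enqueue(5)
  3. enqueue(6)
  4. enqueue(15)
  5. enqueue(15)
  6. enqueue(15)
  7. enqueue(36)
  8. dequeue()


enqueue(27) -> [27]
enqueue(5) -> [27, 5]
enqueue(6) -> [27, 5, 6]
enqueue(15) -> [27, 5, 6, 15]
enqueue(15) -> [27, 5, 6, 15, 15]
enqueue(15) -> [27, 5, 6, 15, 15, 15]
enqueue(36) -> [27, 5, 6, 15, 15, 15, 36]
dequeue()->27, [5, 6, 15, 15, 15, 36]

Final queue: [5, 6, 15, 15, 15, 36]


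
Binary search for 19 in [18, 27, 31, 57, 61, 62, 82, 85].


Step 1: lo=0, hi=7, mid=3, val=57
Step 2: lo=0, hi=2, mid=1, val=27
Step 3: lo=0, hi=0, mid=0, val=18

Not found


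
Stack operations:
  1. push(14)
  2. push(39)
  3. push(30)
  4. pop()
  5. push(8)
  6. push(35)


push(14) -> [14]
push(39) -> [14, 39]
push(30) -> [14, 39, 30]
pop()->30, [14, 39]
push(8) -> [14, 39, 8]
push(35) -> [14, 39, 8, 35]

Final stack: [14, 39, 8, 35]


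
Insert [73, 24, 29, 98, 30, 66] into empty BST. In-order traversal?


Insert 73: root
Insert 24: L from 73
Insert 29: L from 73 -> R from 24
Insert 98: R from 73
Insert 30: L from 73 -> R from 24 -> R from 29
Insert 66: L from 73 -> R from 24 -> R from 29 -> R from 30

In-order: [24, 29, 30, 66, 73, 98]


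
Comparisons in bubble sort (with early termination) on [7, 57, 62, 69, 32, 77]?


Algorithm: bubble sort (with early termination)
Input: [7, 57, 62, 69, 32, 77]
Sorted: [7, 32, 57, 62, 69, 77]

14


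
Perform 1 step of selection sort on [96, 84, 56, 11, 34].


Initial: [96, 84, 56, 11, 34]
Step 1: min=11 at 3
  Swap: [11, 84, 56, 96, 34]

After 1 step: [11, 84, 56, 96, 34]


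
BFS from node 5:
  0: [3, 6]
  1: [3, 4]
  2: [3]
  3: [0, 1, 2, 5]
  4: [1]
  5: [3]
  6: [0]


Visit 5, enqueue [3]
Visit 3, enqueue [0, 1, 2]
Visit 0, enqueue [6]
Visit 1, enqueue [4]
Visit 2, enqueue []
Visit 6, enqueue []
Visit 4, enqueue []

BFS order: [5, 3, 0, 1, 2, 6, 4]


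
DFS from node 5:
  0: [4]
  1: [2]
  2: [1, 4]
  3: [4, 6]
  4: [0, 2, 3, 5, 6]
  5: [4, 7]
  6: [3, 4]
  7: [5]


Visit 5, push [7, 4]
Visit 4, push [6, 3, 2, 0]
Visit 0, push []
Visit 2, push [1]
Visit 1, push []
Visit 3, push [6]
Visit 6, push []
Visit 7, push []

DFS order: [5, 4, 0, 2, 1, 3, 6, 7]


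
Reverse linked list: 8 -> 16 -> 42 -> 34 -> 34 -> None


Step 1: curr=8, set curr.next=prev(None) | reversed so far: 8
Step 2: curr=16, set curr.next=prev(8) | reversed so far: 16 -> 8
Step 3: curr=42, set curr.next=prev(16) | reversed so far: 42 -> 16 -> 8
Step 4: curr=34, set curr.next=prev(42) | reversed so far: 34 -> 42 -> 16 -> 8
Step 5: curr=34, set curr.next=prev(34) | reversed so far: 34 -> 34 -> 42 -> 16 -> 8

34 -> 34 -> 42 -> 16 -> 8 -> None


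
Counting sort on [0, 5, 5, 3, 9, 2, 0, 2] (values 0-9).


Input: [0, 5, 5, 3, 9, 2, 0, 2]
Counts: [2, 0, 2, 1, 0, 2, 0, 0, 0, 1]

Sorted: [0, 0, 2, 2, 3, 5, 5, 9]


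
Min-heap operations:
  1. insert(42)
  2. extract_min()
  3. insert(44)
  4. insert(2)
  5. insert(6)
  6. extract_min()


insert(42) -> [42]
extract_min()->42, []
insert(44) -> [44]
insert(2) -> [2, 44]
insert(6) -> [2, 44, 6]
extract_min()->2, [6, 44]

Final heap: [6, 44]


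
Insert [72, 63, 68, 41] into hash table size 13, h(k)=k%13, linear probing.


Insert 72: h=7 -> slot 7
Insert 63: h=11 -> slot 11
Insert 68: h=3 -> slot 3
Insert 41: h=2 -> slot 2

Table: [None, None, 41, 68, None, None, None, 72, None, None, None, 63, None]


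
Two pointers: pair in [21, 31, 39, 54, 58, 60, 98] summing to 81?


lo=0(21)+hi=6(98)=119
lo=0(21)+hi=5(60)=81

Yes: 21+60=81


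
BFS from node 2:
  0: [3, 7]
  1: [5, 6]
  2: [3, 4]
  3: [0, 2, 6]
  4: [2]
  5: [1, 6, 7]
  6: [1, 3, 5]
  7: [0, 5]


Visit 2, enqueue [3, 4]
Visit 3, enqueue [0, 6]
Visit 4, enqueue []
Visit 0, enqueue [7]
Visit 6, enqueue [1, 5]
Visit 7, enqueue []
Visit 1, enqueue []
Visit 5, enqueue []

BFS order: [2, 3, 4, 0, 6, 7, 1, 5]


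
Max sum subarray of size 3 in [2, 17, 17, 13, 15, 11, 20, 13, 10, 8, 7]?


[0:3]: 36
[1:4]: 47
[2:5]: 45
[3:6]: 39
[4:7]: 46
[5:8]: 44
[6:9]: 43
[7:10]: 31
[8:11]: 25

Max: 47 at [1:4]


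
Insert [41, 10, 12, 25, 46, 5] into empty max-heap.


Insert 41: [41]
Insert 10: [41, 10]
Insert 12: [41, 10, 12]
Insert 25: [41, 25, 12, 10]
Insert 46: [46, 41, 12, 10, 25]
Insert 5: [46, 41, 12, 10, 25, 5]

Final heap: [46, 41, 12, 10, 25, 5]


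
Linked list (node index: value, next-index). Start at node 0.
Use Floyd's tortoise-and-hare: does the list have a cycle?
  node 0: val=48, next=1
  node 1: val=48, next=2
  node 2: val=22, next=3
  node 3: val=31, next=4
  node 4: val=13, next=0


Floyd's tortoise (slow, +1) and hare (fast, +2):
  init: slow=0, fast=0
  step 1: slow=1, fast=2
  step 2: slow=2, fast=4
  step 3: slow=3, fast=1
  step 4: slow=4, fast=3
  step 5: slow=0, fast=0
  slow == fast at node 0: cycle detected

Cycle: yes


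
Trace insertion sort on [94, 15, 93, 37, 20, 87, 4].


Initial: [94, 15, 93, 37, 20, 87, 4]
Insert 15: [15, 94, 93, 37, 20, 87, 4]
Insert 93: [15, 93, 94, 37, 20, 87, 4]
Insert 37: [15, 37, 93, 94, 20, 87, 4]
Insert 20: [15, 20, 37, 93, 94, 87, 4]
Insert 87: [15, 20, 37, 87, 93, 94, 4]
Insert 4: [4, 15, 20, 37, 87, 93, 94]

Sorted: [4, 15, 20, 37, 87, 93, 94]


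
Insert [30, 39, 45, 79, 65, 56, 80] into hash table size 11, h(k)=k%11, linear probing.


Insert 30: h=8 -> slot 8
Insert 39: h=6 -> slot 6
Insert 45: h=1 -> slot 1
Insert 79: h=2 -> slot 2
Insert 65: h=10 -> slot 10
Insert 56: h=1, 2 probes -> slot 3
Insert 80: h=3, 1 probes -> slot 4

Table: [None, 45, 79, 56, 80, None, 39, None, 30, None, 65]


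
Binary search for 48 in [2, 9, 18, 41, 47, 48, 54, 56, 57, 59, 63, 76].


Step 1: lo=0, hi=11, mid=5, val=48

Found at index 5


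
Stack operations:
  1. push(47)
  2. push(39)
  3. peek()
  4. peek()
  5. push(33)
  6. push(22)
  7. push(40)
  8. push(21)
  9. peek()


push(47) -> [47]
push(39) -> [47, 39]
peek()->39
peek()->39
push(33) -> [47, 39, 33]
push(22) -> [47, 39, 33, 22]
push(40) -> [47, 39, 33, 22, 40]
push(21) -> [47, 39, 33, 22, 40, 21]
peek()->21

Final stack: [47, 39, 33, 22, 40, 21]


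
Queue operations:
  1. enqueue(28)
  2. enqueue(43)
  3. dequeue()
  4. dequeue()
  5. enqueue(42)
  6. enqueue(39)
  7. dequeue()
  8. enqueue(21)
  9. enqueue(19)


enqueue(28) -> [28]
enqueue(43) -> [28, 43]
dequeue()->28, [43]
dequeue()->43, []
enqueue(42) -> [42]
enqueue(39) -> [42, 39]
dequeue()->42, [39]
enqueue(21) -> [39, 21]
enqueue(19) -> [39, 21, 19]

Final queue: [39, 21, 19]


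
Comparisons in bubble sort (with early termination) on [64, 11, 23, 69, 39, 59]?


Algorithm: bubble sort (with early termination)
Input: [64, 11, 23, 69, 39, 59]
Sorted: [11, 23, 39, 59, 64, 69]

12


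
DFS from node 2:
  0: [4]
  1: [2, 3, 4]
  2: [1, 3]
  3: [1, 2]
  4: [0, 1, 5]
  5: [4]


Visit 2, push [3, 1]
Visit 1, push [4, 3]
Visit 3, push []
Visit 4, push [5, 0]
Visit 0, push []
Visit 5, push []

DFS order: [2, 1, 3, 4, 0, 5]


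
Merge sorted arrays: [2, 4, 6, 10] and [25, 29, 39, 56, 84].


Take 2 from A
Take 4 from A
Take 6 from A
Take 10 from A

Merged: [2, 4, 6, 10, 25, 29, 39, 56, 84]


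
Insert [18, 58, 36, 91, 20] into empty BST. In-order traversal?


Insert 18: root
Insert 58: R from 18
Insert 36: R from 18 -> L from 58
Insert 91: R from 18 -> R from 58
Insert 20: R from 18 -> L from 58 -> L from 36

In-order: [18, 20, 36, 58, 91]


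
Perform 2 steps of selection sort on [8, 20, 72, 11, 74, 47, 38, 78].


Initial: [8, 20, 72, 11, 74, 47, 38, 78]
Step 1: min=8 at 0
  Swap: [8, 20, 72, 11, 74, 47, 38, 78]
Step 2: min=11 at 3
  Swap: [8, 11, 72, 20, 74, 47, 38, 78]

After 2 steps: [8, 11, 72, 20, 74, 47, 38, 78]


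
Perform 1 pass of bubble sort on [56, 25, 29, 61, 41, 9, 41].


Initial: [56, 25, 29, 61, 41, 9, 41]
Pass 1: [25, 29, 56, 41, 9, 41, 61] (5 swaps)

After 1 pass: [25, 29, 56, 41, 9, 41, 61]


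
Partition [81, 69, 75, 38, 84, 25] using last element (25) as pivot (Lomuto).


Pivot: 25
Place pivot at 0: [25, 69, 75, 38, 84, 81]

Partitioned: [25, 69, 75, 38, 84, 81]


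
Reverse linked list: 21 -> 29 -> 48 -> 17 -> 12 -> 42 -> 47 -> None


Step 1: curr=21, set curr.next=prev(None) | reversed so far: 21
Step 2: curr=29, set curr.next=prev(21) | reversed so far: 29 -> 21
Step 3: curr=48, set curr.next=prev(29) | reversed so far: 48 -> 29 -> 21
Step 4: curr=17, set curr.next=prev(48) | reversed so far: 17 -> 48 -> 29 -> 21
Step 5: curr=12, set curr.next=prev(17) | reversed so far: 12 -> 17 -> 48 -> 29 -> 21
Step 6: curr=42, set curr.next=prev(12) | reversed so far: 42 -> 12 -> 17 -> 48 -> 29 -> 21
Step 7: curr=47, set curr.next=prev(42) | reversed so far: 47 -> 42 -> 12 -> 17 -> 48 -> 29 -> 21

47 -> 42 -> 12 -> 17 -> 48 -> 29 -> 21 -> None


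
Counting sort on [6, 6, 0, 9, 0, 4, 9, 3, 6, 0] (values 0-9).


Input: [6, 6, 0, 9, 0, 4, 9, 3, 6, 0]
Counts: [3, 0, 0, 1, 1, 0, 3, 0, 0, 2]

Sorted: [0, 0, 0, 3, 4, 6, 6, 6, 9, 9]


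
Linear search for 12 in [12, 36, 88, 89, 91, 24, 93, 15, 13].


i=0: 12==12 found!

Found at 0, 1 comps


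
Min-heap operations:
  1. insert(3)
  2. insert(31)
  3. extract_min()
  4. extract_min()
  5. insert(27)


insert(3) -> [3]
insert(31) -> [3, 31]
extract_min()->3, [31]
extract_min()->31, []
insert(27) -> [27]

Final heap: [27]


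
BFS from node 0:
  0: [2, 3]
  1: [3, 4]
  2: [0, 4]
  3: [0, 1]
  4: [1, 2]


Visit 0, enqueue [2, 3]
Visit 2, enqueue [4]
Visit 3, enqueue [1]
Visit 4, enqueue []
Visit 1, enqueue []

BFS order: [0, 2, 3, 4, 1]


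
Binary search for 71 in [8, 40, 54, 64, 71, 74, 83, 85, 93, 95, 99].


Step 1: lo=0, hi=10, mid=5, val=74
Step 2: lo=0, hi=4, mid=2, val=54
Step 3: lo=3, hi=4, mid=3, val=64
Step 4: lo=4, hi=4, mid=4, val=71

Found at index 4


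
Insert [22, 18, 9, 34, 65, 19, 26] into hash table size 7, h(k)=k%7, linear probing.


Insert 22: h=1 -> slot 1
Insert 18: h=4 -> slot 4
Insert 9: h=2 -> slot 2
Insert 34: h=6 -> slot 6
Insert 65: h=2, 1 probes -> slot 3
Insert 19: h=5 -> slot 5
Insert 26: h=5, 2 probes -> slot 0

Table: [26, 22, 9, 65, 18, 19, 34]


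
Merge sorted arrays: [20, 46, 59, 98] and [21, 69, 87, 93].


Take 20 from A
Take 21 from B
Take 46 from A
Take 59 from A
Take 69 from B
Take 87 from B
Take 93 from B

Merged: [20, 21, 46, 59, 69, 87, 93, 98]


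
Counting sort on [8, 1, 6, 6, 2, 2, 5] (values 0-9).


Input: [8, 1, 6, 6, 2, 2, 5]
Counts: [0, 1, 2, 0, 0, 1, 2, 0, 1, 0]

Sorted: [1, 2, 2, 5, 6, 6, 8]


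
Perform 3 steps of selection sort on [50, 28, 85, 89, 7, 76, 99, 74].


Initial: [50, 28, 85, 89, 7, 76, 99, 74]
Step 1: min=7 at 4
  Swap: [7, 28, 85, 89, 50, 76, 99, 74]
Step 2: min=28 at 1
  Swap: [7, 28, 85, 89, 50, 76, 99, 74]
Step 3: min=50 at 4
  Swap: [7, 28, 50, 89, 85, 76, 99, 74]

After 3 steps: [7, 28, 50, 89, 85, 76, 99, 74]


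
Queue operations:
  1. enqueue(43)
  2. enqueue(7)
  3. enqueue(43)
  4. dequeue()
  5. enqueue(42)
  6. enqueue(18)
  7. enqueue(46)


enqueue(43) -> [43]
enqueue(7) -> [43, 7]
enqueue(43) -> [43, 7, 43]
dequeue()->43, [7, 43]
enqueue(42) -> [7, 43, 42]
enqueue(18) -> [7, 43, 42, 18]
enqueue(46) -> [7, 43, 42, 18, 46]

Final queue: [7, 43, 42, 18, 46]


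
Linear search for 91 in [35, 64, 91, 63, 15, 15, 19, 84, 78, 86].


i=0: 35!=91
i=1: 64!=91
i=2: 91==91 found!

Found at 2, 3 comps


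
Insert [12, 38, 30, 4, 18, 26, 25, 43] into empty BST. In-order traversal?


Insert 12: root
Insert 38: R from 12
Insert 30: R from 12 -> L from 38
Insert 4: L from 12
Insert 18: R from 12 -> L from 38 -> L from 30
Insert 26: R from 12 -> L from 38 -> L from 30 -> R from 18
Insert 25: R from 12 -> L from 38 -> L from 30 -> R from 18 -> L from 26
Insert 43: R from 12 -> R from 38

In-order: [4, 12, 18, 25, 26, 30, 38, 43]


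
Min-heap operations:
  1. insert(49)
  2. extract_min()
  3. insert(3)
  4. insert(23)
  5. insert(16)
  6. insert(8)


insert(49) -> [49]
extract_min()->49, []
insert(3) -> [3]
insert(23) -> [3, 23]
insert(16) -> [3, 23, 16]
insert(8) -> [3, 8, 16, 23]

Final heap: [3, 8, 16, 23]


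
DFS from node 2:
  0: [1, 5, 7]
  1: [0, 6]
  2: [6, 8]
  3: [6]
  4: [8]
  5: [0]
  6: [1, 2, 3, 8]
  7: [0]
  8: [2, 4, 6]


Visit 2, push [8, 6]
Visit 6, push [8, 3, 1]
Visit 1, push [0]
Visit 0, push [7, 5]
Visit 5, push []
Visit 7, push []
Visit 3, push []
Visit 8, push [4]
Visit 4, push []

DFS order: [2, 6, 1, 0, 5, 7, 3, 8, 4]


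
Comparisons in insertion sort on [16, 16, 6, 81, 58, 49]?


Algorithm: insertion sort
Input: [16, 16, 6, 81, 58, 49]
Sorted: [6, 16, 16, 49, 58, 81]

9


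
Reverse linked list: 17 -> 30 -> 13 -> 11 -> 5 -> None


Step 1: curr=17, set curr.next=prev(None) | reversed so far: 17
Step 2: curr=30, set curr.next=prev(17) | reversed so far: 30 -> 17
Step 3: curr=13, set curr.next=prev(30) | reversed so far: 13 -> 30 -> 17
Step 4: curr=11, set curr.next=prev(13) | reversed so far: 11 -> 13 -> 30 -> 17
Step 5: curr=5, set curr.next=prev(11) | reversed so far: 5 -> 11 -> 13 -> 30 -> 17

5 -> 11 -> 13 -> 30 -> 17 -> None


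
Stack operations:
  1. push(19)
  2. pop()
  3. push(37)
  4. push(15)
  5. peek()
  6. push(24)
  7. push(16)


push(19) -> [19]
pop()->19, []
push(37) -> [37]
push(15) -> [37, 15]
peek()->15
push(24) -> [37, 15, 24]
push(16) -> [37, 15, 24, 16]

Final stack: [37, 15, 24, 16]


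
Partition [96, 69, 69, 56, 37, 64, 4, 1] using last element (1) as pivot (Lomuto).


Pivot: 1
Place pivot at 0: [1, 69, 69, 56, 37, 64, 4, 96]

Partitioned: [1, 69, 69, 56, 37, 64, 4, 96]


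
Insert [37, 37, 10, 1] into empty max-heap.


Insert 37: [37]
Insert 37: [37, 37]
Insert 10: [37, 37, 10]
Insert 1: [37, 37, 10, 1]

Final heap: [37, 37, 10, 1]


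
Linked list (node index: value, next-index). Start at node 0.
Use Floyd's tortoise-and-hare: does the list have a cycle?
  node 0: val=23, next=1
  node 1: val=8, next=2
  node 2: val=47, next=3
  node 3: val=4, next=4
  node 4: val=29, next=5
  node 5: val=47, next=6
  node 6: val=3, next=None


Floyd's tortoise (slow, +1) and hare (fast, +2):
  init: slow=0, fast=0
  step 1: slow=1, fast=2
  step 2: slow=2, fast=4
  step 3: slow=3, fast=6
  step 4: fast -> None, no cycle

Cycle: no


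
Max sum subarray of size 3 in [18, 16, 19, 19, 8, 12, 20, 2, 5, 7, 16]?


[0:3]: 53
[1:4]: 54
[2:5]: 46
[3:6]: 39
[4:7]: 40
[5:8]: 34
[6:9]: 27
[7:10]: 14
[8:11]: 28

Max: 54 at [1:4]


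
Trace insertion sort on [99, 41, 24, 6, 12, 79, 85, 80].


Initial: [99, 41, 24, 6, 12, 79, 85, 80]
Insert 41: [41, 99, 24, 6, 12, 79, 85, 80]
Insert 24: [24, 41, 99, 6, 12, 79, 85, 80]
Insert 6: [6, 24, 41, 99, 12, 79, 85, 80]
Insert 12: [6, 12, 24, 41, 99, 79, 85, 80]
Insert 79: [6, 12, 24, 41, 79, 99, 85, 80]
Insert 85: [6, 12, 24, 41, 79, 85, 99, 80]
Insert 80: [6, 12, 24, 41, 79, 80, 85, 99]

Sorted: [6, 12, 24, 41, 79, 80, 85, 99]


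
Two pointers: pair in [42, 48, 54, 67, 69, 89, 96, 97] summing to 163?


lo=0(42)+hi=7(97)=139
lo=1(48)+hi=7(97)=145
lo=2(54)+hi=7(97)=151
lo=3(67)+hi=7(97)=164
lo=3(67)+hi=6(96)=163

Yes: 67+96=163


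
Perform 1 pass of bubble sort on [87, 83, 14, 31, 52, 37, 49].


Initial: [87, 83, 14, 31, 52, 37, 49]
Pass 1: [83, 14, 31, 52, 37, 49, 87] (6 swaps)

After 1 pass: [83, 14, 31, 52, 37, 49, 87]


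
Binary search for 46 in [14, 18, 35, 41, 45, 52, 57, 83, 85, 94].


Step 1: lo=0, hi=9, mid=4, val=45
Step 2: lo=5, hi=9, mid=7, val=83
Step 3: lo=5, hi=6, mid=5, val=52

Not found


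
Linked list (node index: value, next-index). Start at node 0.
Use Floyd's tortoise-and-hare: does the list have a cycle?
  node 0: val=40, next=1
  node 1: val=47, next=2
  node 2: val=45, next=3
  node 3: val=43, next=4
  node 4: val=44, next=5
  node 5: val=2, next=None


Floyd's tortoise (slow, +1) and hare (fast, +2):
  init: slow=0, fast=0
  step 1: slow=1, fast=2
  step 2: slow=2, fast=4
  step 3: fast 4->5->None, no cycle

Cycle: no


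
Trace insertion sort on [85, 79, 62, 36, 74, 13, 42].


Initial: [85, 79, 62, 36, 74, 13, 42]
Insert 79: [79, 85, 62, 36, 74, 13, 42]
Insert 62: [62, 79, 85, 36, 74, 13, 42]
Insert 36: [36, 62, 79, 85, 74, 13, 42]
Insert 74: [36, 62, 74, 79, 85, 13, 42]
Insert 13: [13, 36, 62, 74, 79, 85, 42]
Insert 42: [13, 36, 42, 62, 74, 79, 85]

Sorted: [13, 36, 42, 62, 74, 79, 85]


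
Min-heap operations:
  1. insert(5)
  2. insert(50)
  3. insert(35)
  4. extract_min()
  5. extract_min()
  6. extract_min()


insert(5) -> [5]
insert(50) -> [5, 50]
insert(35) -> [5, 50, 35]
extract_min()->5, [35, 50]
extract_min()->35, [50]
extract_min()->50, []

Final heap: []


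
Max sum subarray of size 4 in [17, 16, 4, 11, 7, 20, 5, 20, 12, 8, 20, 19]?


[0:4]: 48
[1:5]: 38
[2:6]: 42
[3:7]: 43
[4:8]: 52
[5:9]: 57
[6:10]: 45
[7:11]: 60
[8:12]: 59

Max: 60 at [7:11]


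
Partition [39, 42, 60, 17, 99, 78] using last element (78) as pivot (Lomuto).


Pivot: 78
  39 <= 78: advance i (no swap)
  42 <= 78: advance i (no swap)
  60 <= 78: advance i (no swap)
  17 <= 78: advance i (no swap)
Place pivot at 4: [39, 42, 60, 17, 78, 99]

Partitioned: [39, 42, 60, 17, 78, 99]


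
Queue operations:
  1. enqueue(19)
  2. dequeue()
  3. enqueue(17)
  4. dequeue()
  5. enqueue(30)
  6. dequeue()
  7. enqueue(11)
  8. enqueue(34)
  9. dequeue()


enqueue(19) -> [19]
dequeue()->19, []
enqueue(17) -> [17]
dequeue()->17, []
enqueue(30) -> [30]
dequeue()->30, []
enqueue(11) -> [11]
enqueue(34) -> [11, 34]
dequeue()->11, [34]

Final queue: [34]


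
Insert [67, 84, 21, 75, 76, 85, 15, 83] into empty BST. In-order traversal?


Insert 67: root
Insert 84: R from 67
Insert 21: L from 67
Insert 75: R from 67 -> L from 84
Insert 76: R from 67 -> L from 84 -> R from 75
Insert 85: R from 67 -> R from 84
Insert 15: L from 67 -> L from 21
Insert 83: R from 67 -> L from 84 -> R from 75 -> R from 76

In-order: [15, 21, 67, 75, 76, 83, 84, 85]


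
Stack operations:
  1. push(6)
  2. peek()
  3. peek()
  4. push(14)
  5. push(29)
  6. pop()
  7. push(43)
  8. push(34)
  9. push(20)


push(6) -> [6]
peek()->6
peek()->6
push(14) -> [6, 14]
push(29) -> [6, 14, 29]
pop()->29, [6, 14]
push(43) -> [6, 14, 43]
push(34) -> [6, 14, 43, 34]
push(20) -> [6, 14, 43, 34, 20]

Final stack: [6, 14, 43, 34, 20]


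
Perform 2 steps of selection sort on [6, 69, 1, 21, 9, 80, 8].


Initial: [6, 69, 1, 21, 9, 80, 8]
Step 1: min=1 at 2
  Swap: [1, 69, 6, 21, 9, 80, 8]
Step 2: min=6 at 2
  Swap: [1, 6, 69, 21, 9, 80, 8]

After 2 steps: [1, 6, 69, 21, 9, 80, 8]


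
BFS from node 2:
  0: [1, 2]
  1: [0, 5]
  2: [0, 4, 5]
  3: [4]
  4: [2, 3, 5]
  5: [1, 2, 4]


Visit 2, enqueue [0, 4, 5]
Visit 0, enqueue [1]
Visit 4, enqueue [3]
Visit 5, enqueue []
Visit 1, enqueue []
Visit 3, enqueue []

BFS order: [2, 0, 4, 5, 1, 3]


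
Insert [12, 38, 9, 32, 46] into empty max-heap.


Insert 12: [12]
Insert 38: [38, 12]
Insert 9: [38, 12, 9]
Insert 32: [38, 32, 9, 12]
Insert 46: [46, 38, 9, 12, 32]

Final heap: [46, 38, 9, 12, 32]


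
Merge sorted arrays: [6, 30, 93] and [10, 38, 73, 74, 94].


Take 6 from A
Take 10 from B
Take 30 from A
Take 38 from B
Take 73 from B
Take 74 from B
Take 93 from A

Merged: [6, 10, 30, 38, 73, 74, 93, 94]


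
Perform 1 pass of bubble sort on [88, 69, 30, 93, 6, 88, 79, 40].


Initial: [88, 69, 30, 93, 6, 88, 79, 40]
Pass 1: [69, 30, 88, 6, 88, 79, 40, 93] (6 swaps)

After 1 pass: [69, 30, 88, 6, 88, 79, 40, 93]


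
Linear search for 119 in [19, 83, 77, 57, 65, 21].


i=0: 19!=119
i=1: 83!=119
i=2: 77!=119
i=3: 57!=119
i=4: 65!=119
i=5: 21!=119

Not found, 6 comps


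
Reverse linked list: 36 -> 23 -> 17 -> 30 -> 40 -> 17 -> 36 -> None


Step 1: curr=36, set curr.next=prev(None) | reversed so far: 36
Step 2: curr=23, set curr.next=prev(36) | reversed so far: 23 -> 36
Step 3: curr=17, set curr.next=prev(23) | reversed so far: 17 -> 23 -> 36
Step 4: curr=30, set curr.next=prev(17) | reversed so far: 30 -> 17 -> 23 -> 36
Step 5: curr=40, set curr.next=prev(30) | reversed so far: 40 -> 30 -> 17 -> 23 -> 36
Step 6: curr=17, set curr.next=prev(40) | reversed so far: 17 -> 40 -> 30 -> 17 -> 23 -> 36
Step 7: curr=36, set curr.next=prev(17) | reversed so far: 36 -> 17 -> 40 -> 30 -> 17 -> 23 -> 36

36 -> 17 -> 40 -> 30 -> 17 -> 23 -> 36 -> None


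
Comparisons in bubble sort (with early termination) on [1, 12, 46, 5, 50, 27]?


Algorithm: bubble sort (with early termination)
Input: [1, 12, 46, 5, 50, 27]
Sorted: [1, 5, 12, 27, 46, 50]

12


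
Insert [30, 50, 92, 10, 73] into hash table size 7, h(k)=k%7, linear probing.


Insert 30: h=2 -> slot 2
Insert 50: h=1 -> slot 1
Insert 92: h=1, 2 probes -> slot 3
Insert 10: h=3, 1 probes -> slot 4
Insert 73: h=3, 2 probes -> slot 5

Table: [None, 50, 30, 92, 10, 73, None]


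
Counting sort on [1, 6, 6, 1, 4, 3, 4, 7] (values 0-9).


Input: [1, 6, 6, 1, 4, 3, 4, 7]
Counts: [0, 2, 0, 1, 2, 0, 2, 1, 0, 0]

Sorted: [1, 1, 3, 4, 4, 6, 6, 7]


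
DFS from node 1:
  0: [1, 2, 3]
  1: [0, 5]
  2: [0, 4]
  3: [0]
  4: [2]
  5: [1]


Visit 1, push [5, 0]
Visit 0, push [3, 2]
Visit 2, push [4]
Visit 4, push []
Visit 3, push []
Visit 5, push []

DFS order: [1, 0, 2, 4, 3, 5]


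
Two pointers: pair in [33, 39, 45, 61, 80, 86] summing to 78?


lo=0(33)+hi=5(86)=119
lo=0(33)+hi=4(80)=113
lo=0(33)+hi=3(61)=94
lo=0(33)+hi=2(45)=78

Yes: 33+45=78


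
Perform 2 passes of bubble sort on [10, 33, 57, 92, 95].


Initial: [10, 33, 57, 92, 95]
Pass 1: [10, 33, 57, 92, 95] (0 swaps)
Pass 2: [10, 33, 57, 92, 95] (0 swaps)

After 2 passes: [10, 33, 57, 92, 95]


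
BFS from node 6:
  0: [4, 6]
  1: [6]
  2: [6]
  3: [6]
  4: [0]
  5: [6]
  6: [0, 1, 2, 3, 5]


Visit 6, enqueue [0, 1, 2, 3, 5]
Visit 0, enqueue [4]
Visit 1, enqueue []
Visit 2, enqueue []
Visit 3, enqueue []
Visit 5, enqueue []
Visit 4, enqueue []

BFS order: [6, 0, 1, 2, 3, 5, 4]


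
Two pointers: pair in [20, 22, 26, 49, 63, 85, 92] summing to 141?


lo=0(20)+hi=6(92)=112
lo=1(22)+hi=6(92)=114
lo=2(26)+hi=6(92)=118
lo=3(49)+hi=6(92)=141

Yes: 49+92=141


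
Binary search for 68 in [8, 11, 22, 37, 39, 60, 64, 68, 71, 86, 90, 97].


Step 1: lo=0, hi=11, mid=5, val=60
Step 2: lo=6, hi=11, mid=8, val=71
Step 3: lo=6, hi=7, mid=6, val=64
Step 4: lo=7, hi=7, mid=7, val=68

Found at index 7


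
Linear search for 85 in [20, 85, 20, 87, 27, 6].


i=0: 20!=85
i=1: 85==85 found!

Found at 1, 2 comps


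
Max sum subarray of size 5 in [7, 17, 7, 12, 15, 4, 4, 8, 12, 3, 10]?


[0:5]: 58
[1:6]: 55
[2:7]: 42
[3:8]: 43
[4:9]: 43
[5:10]: 31
[6:11]: 37

Max: 58 at [0:5]


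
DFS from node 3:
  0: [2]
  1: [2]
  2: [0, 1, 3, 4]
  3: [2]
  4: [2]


Visit 3, push [2]
Visit 2, push [4, 1, 0]
Visit 0, push []
Visit 1, push []
Visit 4, push []

DFS order: [3, 2, 0, 1, 4]


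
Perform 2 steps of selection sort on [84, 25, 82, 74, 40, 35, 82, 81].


Initial: [84, 25, 82, 74, 40, 35, 82, 81]
Step 1: min=25 at 1
  Swap: [25, 84, 82, 74, 40, 35, 82, 81]
Step 2: min=35 at 5
  Swap: [25, 35, 82, 74, 40, 84, 82, 81]

After 2 steps: [25, 35, 82, 74, 40, 84, 82, 81]


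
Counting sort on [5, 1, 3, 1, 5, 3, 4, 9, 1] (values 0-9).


Input: [5, 1, 3, 1, 5, 3, 4, 9, 1]
Counts: [0, 3, 0, 2, 1, 2, 0, 0, 0, 1]

Sorted: [1, 1, 1, 3, 3, 4, 5, 5, 9]


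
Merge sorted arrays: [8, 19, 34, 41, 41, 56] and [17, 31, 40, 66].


Take 8 from A
Take 17 from B
Take 19 from A
Take 31 from B
Take 34 from A
Take 40 from B
Take 41 from A
Take 41 from A
Take 56 from A

Merged: [8, 17, 19, 31, 34, 40, 41, 41, 56, 66]


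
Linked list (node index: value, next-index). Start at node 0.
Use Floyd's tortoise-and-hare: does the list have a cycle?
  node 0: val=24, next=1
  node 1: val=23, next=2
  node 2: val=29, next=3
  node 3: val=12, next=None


Floyd's tortoise (slow, +1) and hare (fast, +2):
  init: slow=0, fast=0
  step 1: slow=1, fast=2
  step 2: fast 2->3->None, no cycle

Cycle: no


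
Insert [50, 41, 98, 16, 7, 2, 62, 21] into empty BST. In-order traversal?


Insert 50: root
Insert 41: L from 50
Insert 98: R from 50
Insert 16: L from 50 -> L from 41
Insert 7: L from 50 -> L from 41 -> L from 16
Insert 2: L from 50 -> L from 41 -> L from 16 -> L from 7
Insert 62: R from 50 -> L from 98
Insert 21: L from 50 -> L from 41 -> R from 16

In-order: [2, 7, 16, 21, 41, 50, 62, 98]


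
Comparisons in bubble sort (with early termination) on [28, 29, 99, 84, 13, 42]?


Algorithm: bubble sort (with early termination)
Input: [28, 29, 99, 84, 13, 42]
Sorted: [13, 28, 29, 42, 84, 99]

15


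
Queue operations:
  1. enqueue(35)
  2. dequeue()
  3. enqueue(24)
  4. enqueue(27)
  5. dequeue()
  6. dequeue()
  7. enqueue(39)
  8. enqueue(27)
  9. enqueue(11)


enqueue(35) -> [35]
dequeue()->35, []
enqueue(24) -> [24]
enqueue(27) -> [24, 27]
dequeue()->24, [27]
dequeue()->27, []
enqueue(39) -> [39]
enqueue(27) -> [39, 27]
enqueue(11) -> [39, 27, 11]

Final queue: [39, 27, 11]


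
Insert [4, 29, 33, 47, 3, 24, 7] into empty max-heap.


Insert 4: [4]
Insert 29: [29, 4]
Insert 33: [33, 4, 29]
Insert 47: [47, 33, 29, 4]
Insert 3: [47, 33, 29, 4, 3]
Insert 24: [47, 33, 29, 4, 3, 24]
Insert 7: [47, 33, 29, 4, 3, 24, 7]

Final heap: [47, 33, 29, 4, 3, 24, 7]


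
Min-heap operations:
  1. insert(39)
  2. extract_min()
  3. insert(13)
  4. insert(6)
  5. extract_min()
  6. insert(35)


insert(39) -> [39]
extract_min()->39, []
insert(13) -> [13]
insert(6) -> [6, 13]
extract_min()->6, [13]
insert(35) -> [13, 35]

Final heap: [13, 35]


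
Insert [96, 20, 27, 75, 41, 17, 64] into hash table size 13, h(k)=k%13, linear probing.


Insert 96: h=5 -> slot 5
Insert 20: h=7 -> slot 7
Insert 27: h=1 -> slot 1
Insert 75: h=10 -> slot 10
Insert 41: h=2 -> slot 2
Insert 17: h=4 -> slot 4
Insert 64: h=12 -> slot 12

Table: [None, 27, 41, None, 17, 96, None, 20, None, None, 75, None, 64]


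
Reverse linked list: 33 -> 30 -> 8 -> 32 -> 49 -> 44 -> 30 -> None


Step 1: curr=33, set curr.next=prev(None) | reversed so far: 33
Step 2: curr=30, set curr.next=prev(33) | reversed so far: 30 -> 33
Step 3: curr=8, set curr.next=prev(30) | reversed so far: 8 -> 30 -> 33
Step 4: curr=32, set curr.next=prev(8) | reversed so far: 32 -> 8 -> 30 -> 33
Step 5: curr=49, set curr.next=prev(32) | reversed so far: 49 -> 32 -> 8 -> 30 -> 33
Step 6: curr=44, set curr.next=prev(49) | reversed so far: 44 -> 49 -> 32 -> 8 -> 30 -> 33
Step 7: curr=30, set curr.next=prev(44) | reversed so far: 30 -> 44 -> 49 -> 32 -> 8 -> 30 -> 33

30 -> 44 -> 49 -> 32 -> 8 -> 30 -> 33 -> None


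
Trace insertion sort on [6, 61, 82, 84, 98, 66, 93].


Initial: [6, 61, 82, 84, 98, 66, 93]
Insert 61: [6, 61, 82, 84, 98, 66, 93]
Insert 82: [6, 61, 82, 84, 98, 66, 93]
Insert 84: [6, 61, 82, 84, 98, 66, 93]
Insert 98: [6, 61, 82, 84, 98, 66, 93]
Insert 66: [6, 61, 66, 82, 84, 98, 93]
Insert 93: [6, 61, 66, 82, 84, 93, 98]

Sorted: [6, 61, 66, 82, 84, 93, 98]


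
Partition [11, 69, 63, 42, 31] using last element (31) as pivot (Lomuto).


Pivot: 31
  11 <= 31: advance i (no swap)
Place pivot at 1: [11, 31, 63, 42, 69]

Partitioned: [11, 31, 63, 42, 69]


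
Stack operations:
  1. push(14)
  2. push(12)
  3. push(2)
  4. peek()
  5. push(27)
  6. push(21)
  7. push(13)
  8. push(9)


push(14) -> [14]
push(12) -> [14, 12]
push(2) -> [14, 12, 2]
peek()->2
push(27) -> [14, 12, 2, 27]
push(21) -> [14, 12, 2, 27, 21]
push(13) -> [14, 12, 2, 27, 21, 13]
push(9) -> [14, 12, 2, 27, 21, 13, 9]

Final stack: [14, 12, 2, 27, 21, 13, 9]


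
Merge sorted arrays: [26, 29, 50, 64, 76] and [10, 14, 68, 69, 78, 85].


Take 10 from B
Take 14 from B
Take 26 from A
Take 29 from A
Take 50 from A
Take 64 from A
Take 68 from B
Take 69 from B
Take 76 from A

Merged: [10, 14, 26, 29, 50, 64, 68, 69, 76, 78, 85]


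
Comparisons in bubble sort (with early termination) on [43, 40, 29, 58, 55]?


Algorithm: bubble sort (with early termination)
Input: [43, 40, 29, 58, 55]
Sorted: [29, 40, 43, 55, 58]

9


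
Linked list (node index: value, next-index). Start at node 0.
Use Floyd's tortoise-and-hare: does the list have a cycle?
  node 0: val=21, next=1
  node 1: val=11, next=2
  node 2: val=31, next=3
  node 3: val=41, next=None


Floyd's tortoise (slow, +1) and hare (fast, +2):
  init: slow=0, fast=0
  step 1: slow=1, fast=2
  step 2: fast 2->3->None, no cycle

Cycle: no


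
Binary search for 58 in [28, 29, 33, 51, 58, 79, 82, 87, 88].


Step 1: lo=0, hi=8, mid=4, val=58

Found at index 4


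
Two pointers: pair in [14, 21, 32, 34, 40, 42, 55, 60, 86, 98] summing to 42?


lo=0(14)+hi=9(98)=112
lo=0(14)+hi=8(86)=100
lo=0(14)+hi=7(60)=74
lo=0(14)+hi=6(55)=69
lo=0(14)+hi=5(42)=56
lo=0(14)+hi=4(40)=54
lo=0(14)+hi=3(34)=48
lo=0(14)+hi=2(32)=46
lo=0(14)+hi=1(21)=35

No pair found


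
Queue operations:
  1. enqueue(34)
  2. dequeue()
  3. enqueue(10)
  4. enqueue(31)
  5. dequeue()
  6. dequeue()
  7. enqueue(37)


enqueue(34) -> [34]
dequeue()->34, []
enqueue(10) -> [10]
enqueue(31) -> [10, 31]
dequeue()->10, [31]
dequeue()->31, []
enqueue(37) -> [37]

Final queue: [37]


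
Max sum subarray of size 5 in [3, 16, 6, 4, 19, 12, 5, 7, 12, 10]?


[0:5]: 48
[1:6]: 57
[2:7]: 46
[3:8]: 47
[4:9]: 55
[5:10]: 46

Max: 57 at [1:6]


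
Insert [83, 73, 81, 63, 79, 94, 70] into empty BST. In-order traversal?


Insert 83: root
Insert 73: L from 83
Insert 81: L from 83 -> R from 73
Insert 63: L from 83 -> L from 73
Insert 79: L from 83 -> R from 73 -> L from 81
Insert 94: R from 83
Insert 70: L from 83 -> L from 73 -> R from 63

In-order: [63, 70, 73, 79, 81, 83, 94]


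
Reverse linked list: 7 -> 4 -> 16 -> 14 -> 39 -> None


Step 1: curr=7, set curr.next=prev(None) | reversed so far: 7
Step 2: curr=4, set curr.next=prev(7) | reversed so far: 4 -> 7
Step 3: curr=16, set curr.next=prev(4) | reversed so far: 16 -> 4 -> 7
Step 4: curr=14, set curr.next=prev(16) | reversed so far: 14 -> 16 -> 4 -> 7
Step 5: curr=39, set curr.next=prev(14) | reversed so far: 39 -> 14 -> 16 -> 4 -> 7

39 -> 14 -> 16 -> 4 -> 7 -> None


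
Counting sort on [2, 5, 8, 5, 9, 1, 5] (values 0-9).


Input: [2, 5, 8, 5, 9, 1, 5]
Counts: [0, 1, 1, 0, 0, 3, 0, 0, 1, 1]

Sorted: [1, 2, 5, 5, 5, 8, 9]


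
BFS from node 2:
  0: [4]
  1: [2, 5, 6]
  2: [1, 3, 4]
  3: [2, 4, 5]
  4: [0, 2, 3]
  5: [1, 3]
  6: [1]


Visit 2, enqueue [1, 3, 4]
Visit 1, enqueue [5, 6]
Visit 3, enqueue []
Visit 4, enqueue [0]
Visit 5, enqueue []
Visit 6, enqueue []
Visit 0, enqueue []

BFS order: [2, 1, 3, 4, 5, 6, 0]


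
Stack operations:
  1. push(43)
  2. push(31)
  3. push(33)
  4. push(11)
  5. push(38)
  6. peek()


push(43) -> [43]
push(31) -> [43, 31]
push(33) -> [43, 31, 33]
push(11) -> [43, 31, 33, 11]
push(38) -> [43, 31, 33, 11, 38]
peek()->38

Final stack: [43, 31, 33, 11, 38]


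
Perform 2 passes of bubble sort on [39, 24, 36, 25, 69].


Initial: [39, 24, 36, 25, 69]
Pass 1: [24, 36, 25, 39, 69] (3 swaps)
Pass 2: [24, 25, 36, 39, 69] (1 swaps)

After 2 passes: [24, 25, 36, 39, 69]


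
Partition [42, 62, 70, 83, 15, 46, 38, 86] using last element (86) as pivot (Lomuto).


Pivot: 86
  42 <= 86: advance i (no swap)
  62 <= 86: advance i (no swap)
  70 <= 86: advance i (no swap)
  83 <= 86: advance i (no swap)
  15 <= 86: advance i (no swap)
  46 <= 86: advance i (no swap)
  38 <= 86: advance i (no swap)
Place pivot at 7: [42, 62, 70, 83, 15, 46, 38, 86]

Partitioned: [42, 62, 70, 83, 15, 46, 38, 86]


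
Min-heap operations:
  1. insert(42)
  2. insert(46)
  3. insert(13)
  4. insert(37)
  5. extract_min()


insert(42) -> [42]
insert(46) -> [42, 46]
insert(13) -> [13, 46, 42]
insert(37) -> [13, 37, 42, 46]
extract_min()->13, [37, 46, 42]

Final heap: [37, 46, 42]


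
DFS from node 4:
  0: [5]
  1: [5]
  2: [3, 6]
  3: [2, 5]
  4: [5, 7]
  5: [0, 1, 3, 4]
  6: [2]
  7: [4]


Visit 4, push [7, 5]
Visit 5, push [3, 1, 0]
Visit 0, push []
Visit 1, push []
Visit 3, push [2]
Visit 2, push [6]
Visit 6, push []
Visit 7, push []

DFS order: [4, 5, 0, 1, 3, 2, 6, 7]


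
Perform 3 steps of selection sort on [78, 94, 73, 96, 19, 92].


Initial: [78, 94, 73, 96, 19, 92]
Step 1: min=19 at 4
  Swap: [19, 94, 73, 96, 78, 92]
Step 2: min=73 at 2
  Swap: [19, 73, 94, 96, 78, 92]
Step 3: min=78 at 4
  Swap: [19, 73, 78, 96, 94, 92]

After 3 steps: [19, 73, 78, 96, 94, 92]
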